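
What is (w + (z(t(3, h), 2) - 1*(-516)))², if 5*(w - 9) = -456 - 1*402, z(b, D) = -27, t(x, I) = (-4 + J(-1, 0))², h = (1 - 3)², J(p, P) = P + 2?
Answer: 2663424/25 ≈ 1.0654e+5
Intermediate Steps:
J(p, P) = 2 + P
h = 4 (h = (-2)² = 4)
t(x, I) = 4 (t(x, I) = (-4 + (2 + 0))² = (-4 + 2)² = (-2)² = 4)
w = -813/5 (w = 9 + (-456 - 1*402)/5 = 9 + (-456 - 402)/5 = 9 + (⅕)*(-858) = 9 - 858/5 = -813/5 ≈ -162.60)
(w + (z(t(3, h), 2) - 1*(-516)))² = (-813/5 + (-27 - 1*(-516)))² = (-813/5 + (-27 + 516))² = (-813/5 + 489)² = (1632/5)² = 2663424/25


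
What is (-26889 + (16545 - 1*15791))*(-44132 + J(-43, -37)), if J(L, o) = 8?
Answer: 1153180740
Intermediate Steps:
(-26889 + (16545 - 1*15791))*(-44132 + J(-43, -37)) = (-26889 + (16545 - 1*15791))*(-44132 + 8) = (-26889 + (16545 - 15791))*(-44124) = (-26889 + 754)*(-44124) = -26135*(-44124) = 1153180740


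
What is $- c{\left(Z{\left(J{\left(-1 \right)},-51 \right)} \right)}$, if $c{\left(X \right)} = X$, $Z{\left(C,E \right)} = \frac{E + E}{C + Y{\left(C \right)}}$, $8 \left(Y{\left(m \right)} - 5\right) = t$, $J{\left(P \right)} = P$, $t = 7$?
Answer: $\frac{272}{13} \approx 20.923$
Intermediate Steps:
$Y{\left(m \right)} = \frac{47}{8}$ ($Y{\left(m \right)} = 5 + \frac{1}{8} \cdot 7 = 5 + \frac{7}{8} = \frac{47}{8}$)
$Z{\left(C,E \right)} = \frac{2 E}{\frac{47}{8} + C}$ ($Z{\left(C,E \right)} = \frac{E + E}{C + \frac{47}{8}} = \frac{2 E}{\frac{47}{8} + C}$)
$- c{\left(Z{\left(J{\left(-1 \right)},-51 \right)} \right)} = - \frac{16 \left(-51\right)}{47 + 8 \left(-1\right)} = - \frac{16 \left(-51\right)}{47 - 8} = - \frac{16 \left(-51\right)}{39} = \left(-1\right) \left(- \frac{272}{13}\right) = \frac{272}{13}$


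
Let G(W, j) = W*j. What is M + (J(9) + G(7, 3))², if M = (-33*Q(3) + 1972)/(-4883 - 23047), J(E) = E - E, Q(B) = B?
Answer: 12315257/27930 ≈ 440.93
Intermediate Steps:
J(E) = 0
M = -1873/27930 (M = (-33*3 + 1972)/(-4883 - 23047) = (-99 + 1972)/(-27930) = 1873*(-1/27930) = -1873/27930 ≈ -0.067060)
M + (J(9) + G(7, 3))² = -1873/27930 + (0 + 7*3)² = -1873/27930 + (0 + 21)² = -1873/27930 + 21² = -1873/27930 + 441 = 12315257/27930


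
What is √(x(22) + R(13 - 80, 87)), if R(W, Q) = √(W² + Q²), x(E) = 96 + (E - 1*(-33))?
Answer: √(151 + √12058) ≈ 16.150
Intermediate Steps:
x(E) = 129 + E (x(E) = 96 + (E + 33) = 96 + (33 + E) = 129 + E)
R(W, Q) = √(Q² + W²)
√(x(22) + R(13 - 80, 87)) = √((129 + 22) + √(87² + (13 - 80)²)) = √(151 + √(7569 + (-67)²)) = √(151 + √(7569 + 4489)) = √(151 + √12058)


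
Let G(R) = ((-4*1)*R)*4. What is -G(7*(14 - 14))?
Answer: 0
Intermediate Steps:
G(R) = -16*R (G(R) = -4*R*4 = -16*R)
-G(7*(14 - 14)) = -(-16)*7*(14 - 14) = -(-16)*7*0 = -(-16)*0 = -1*0 = 0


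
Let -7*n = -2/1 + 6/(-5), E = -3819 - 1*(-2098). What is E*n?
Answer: -27536/35 ≈ -786.74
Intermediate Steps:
E = -1721 (E = -3819 + 2098 = -1721)
n = 16/35 (n = -(-2/1 + 6/(-5))/7 = -(-2*1 + 6*(-⅕))/7 = -(-2 - 6/5)/7 = -⅐*(-16/5) = 16/35 ≈ 0.45714)
E*n = -1721*16/35 = -27536/35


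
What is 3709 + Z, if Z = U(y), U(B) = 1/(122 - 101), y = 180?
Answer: 77890/21 ≈ 3709.0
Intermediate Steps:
U(B) = 1/21
Z = 1/21 ≈ 0.047619
3709 + Z = 3709 + 1/21 = 77890/21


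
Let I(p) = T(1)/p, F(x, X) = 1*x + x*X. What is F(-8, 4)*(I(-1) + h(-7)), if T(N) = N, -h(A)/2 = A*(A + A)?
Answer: 7880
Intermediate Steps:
h(A) = -4*A² (h(A) = -2*A*(A + A) = -2*A*2*A = -4*A²)
F(x, X) = x + X*x
I(p) = 1/p
F(-8, 4)*(I(-1) + h(-7)) = (-8*(1 + 4))*(1/(-1) - 4*(-7)²) = (-8*5)*(-1 - 4*49) = -40*(-1 - 196) = -40*(-197) = 7880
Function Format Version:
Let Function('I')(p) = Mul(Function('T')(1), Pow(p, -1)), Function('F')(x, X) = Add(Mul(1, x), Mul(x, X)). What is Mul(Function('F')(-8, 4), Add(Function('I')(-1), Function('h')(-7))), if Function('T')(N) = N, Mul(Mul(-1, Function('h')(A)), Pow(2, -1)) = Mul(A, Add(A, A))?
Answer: 7880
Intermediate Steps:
Function('h')(A) = Mul(-4, Pow(A, 2)) (Function('h')(A) = Mul(-2, Mul(A, Add(A, A))) = Mul(-2, Mul(A, Mul(2, A))) = Mul(-2, Mul(2, Pow(A, 2))) = Mul(-4, Pow(A, 2)))
Function('F')(x, X) = Add(x, Mul(X, x))
Function('I')(p) = Pow(p, -1) (Function('I')(p) = Mul(1, Pow(p, -1)) = Pow(p, -1))
Mul(Function('F')(-8, 4), Add(Function('I')(-1), Function('h')(-7))) = Mul(Mul(-8, Add(1, 4)), Add(Pow(-1, -1), Mul(-4, Pow(-7, 2)))) = Mul(Mul(-8, 5), Add(-1, Mul(-4, 49))) = Mul(-40, Add(-1, -196)) = Mul(-40, -197) = 7880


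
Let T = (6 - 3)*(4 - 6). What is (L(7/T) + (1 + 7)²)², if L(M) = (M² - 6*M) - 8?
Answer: 5368489/1296 ≈ 4142.4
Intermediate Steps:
T = -6 (T = 3*(-2) = -6)
L(M) = -8 + M² - 6*M
(L(7/T) + (1 + 7)²)² = ((-8 + (7/(-6))² - 42/(-6)) + (1 + 7)²)² = ((-8 + (7*(-⅙))² - 42*(-1)/6) + 8²)² = ((-8 + (-7/6)² - 6*(-7/6)) + 64)² = ((-8 + 49/36 + 7) + 64)² = (13/36 + 64)² = (2317/36)² = 5368489/1296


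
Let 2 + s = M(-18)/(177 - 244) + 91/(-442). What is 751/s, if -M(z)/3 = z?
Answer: -1710778/6861 ≈ -249.35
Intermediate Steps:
M(z) = -3*z
s = -6861/2278 (s = -2 + ((-3*(-18))/(177 - 244) + 91/(-442)) = -2 + (54/(-67) + 91*(-1/442)) = -2 + (54*(-1/67) - 7/34) = -2 + (-54/67 - 7/34) = -2 - 2305/2278 = -6861/2278 ≈ -3.0119)
751/s = 751/(-6861/2278) = 751*(-2278/6861) = -1710778/6861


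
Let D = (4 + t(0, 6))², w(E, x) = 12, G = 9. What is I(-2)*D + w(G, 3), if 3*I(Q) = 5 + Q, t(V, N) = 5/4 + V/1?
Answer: 633/16 ≈ 39.563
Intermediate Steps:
t(V, N) = 5/4 + V (t(V, N) = 5*(¼) + V*1 = 5/4 + V)
I(Q) = 5/3 + Q/3 (I(Q) = (5 + Q)/3 = 5/3 + Q/3)
D = 441/16 (D = (4 + (5/4 + 0))² = (4 + 5/4)² = (21/4)² = 441/16 ≈ 27.563)
I(-2)*D + w(G, 3) = (5/3 + (⅓)*(-2))*(441/16) + 12 = (5/3 - ⅔)*(441/16) + 12 = 1*(441/16) + 12 = 441/16 + 12 = 633/16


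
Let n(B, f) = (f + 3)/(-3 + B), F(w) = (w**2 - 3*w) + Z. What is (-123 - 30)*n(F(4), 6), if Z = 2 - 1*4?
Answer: 1377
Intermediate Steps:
Z = -2 (Z = 2 - 4 = -2)
F(w) = -2 + w**2 - 3*w (F(w) = (w**2 - 3*w) - 2 = -2 + w**2 - 3*w)
n(B, f) = (3 + f)/(-3 + B)
(-123 - 30)*n(F(4), 6) = (-123 - 30)*((3 + 6)/(-3 + (-2 + 4**2 - 3*4))) = -153*9/(-3 + (-2 + 16 - 12)) = -153*9/(-3 + 2) = -153*9/(-1) = -(-153)*9 = -153*(-9) = 1377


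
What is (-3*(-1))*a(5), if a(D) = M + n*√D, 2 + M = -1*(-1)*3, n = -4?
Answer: 3 - 12*√5 ≈ -23.833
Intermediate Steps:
M = 1 (M = -2 - 1*(-1)*3 = -2 + 1*3 = -2 + 3 = 1)
a(D) = 1 - 4*√D
(-3*(-1))*a(5) = (-3*(-1))*(1 - 4*√5) = 3*(1 - 4*√5) = 3 - 12*√5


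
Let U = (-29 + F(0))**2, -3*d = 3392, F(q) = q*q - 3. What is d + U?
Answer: -320/3 ≈ -106.67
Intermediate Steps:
F(q) = -3 + q**2 (F(q) = q**2 - 3 = -3 + q**2)
d = -3392/3 (d = -1/3*3392 = -3392/3 ≈ -1130.7)
U = 1024 (U = (-29 + (-3 + 0**2))**2 = (-29 + (-3 + 0))**2 = (-29 - 3)**2 = (-32)**2 = 1024)
d + U = -3392/3 + 1024 = -320/3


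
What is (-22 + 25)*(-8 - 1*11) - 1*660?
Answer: -717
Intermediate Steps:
(-22 + 25)*(-8 - 1*11) - 1*660 = 3*(-8 - 11) - 660 = 3*(-19) - 660 = -57 - 660 = -717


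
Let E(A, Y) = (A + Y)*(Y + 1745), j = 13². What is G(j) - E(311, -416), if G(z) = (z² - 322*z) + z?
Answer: 113857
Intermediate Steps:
j = 169
G(z) = z² - 321*z
E(A, Y) = (1745 + Y)*(A + Y) (E(A, Y) = (A + Y)*(1745 + Y) = (1745 + Y)*(A + Y))
G(j) - E(311, -416) = 169*(-321 + 169) - ((-416)² + 1745*311 + 1745*(-416) + 311*(-416)) = 169*(-152) - (173056 + 542695 - 725920 - 129376) = -25688 - 1*(-139545) = -25688 + 139545 = 113857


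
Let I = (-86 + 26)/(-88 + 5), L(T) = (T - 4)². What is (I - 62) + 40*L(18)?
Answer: 645634/83 ≈ 7778.7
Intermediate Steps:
L(T) = (-4 + T)²
I = 60/83 (I = -60/(-83) = -60*(-1/83) = 60/83 ≈ 0.72289)
(I - 62) + 40*L(18) = (60/83 - 62) + 40*(-4 + 18)² = -5086/83 + 40*14² = -5086/83 + 40*196 = -5086/83 + 7840 = 645634/83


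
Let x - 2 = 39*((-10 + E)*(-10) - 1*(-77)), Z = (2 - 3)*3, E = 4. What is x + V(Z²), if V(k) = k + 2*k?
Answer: 5372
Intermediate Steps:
Z = -3 (Z = -1*3 = -3)
V(k) = 3*k
x = 5345 (x = 2 + 39*((-10 + 4)*(-10) - 1*(-77)) = 2 + 39*(-6*(-10) + 77) = 2 + 39*(60 + 77) = 2 + 39*137 = 2 + 5343 = 5345)
x + V(Z²) = 5345 + 3*(-3)² = 5345 + 3*9 = 5345 + 27 = 5372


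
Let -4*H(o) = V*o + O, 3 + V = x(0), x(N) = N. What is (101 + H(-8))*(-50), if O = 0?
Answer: -4750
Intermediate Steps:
V = -3 (V = -3 + 0 = -3)
H(o) = 3*o/4 (H(o) = -(-3*o + 0)/4 = -(-3)*o/4 = 3*o/4)
(101 + H(-8))*(-50) = (101 + (3/4)*(-8))*(-50) = (101 - 6)*(-50) = 95*(-50) = -4750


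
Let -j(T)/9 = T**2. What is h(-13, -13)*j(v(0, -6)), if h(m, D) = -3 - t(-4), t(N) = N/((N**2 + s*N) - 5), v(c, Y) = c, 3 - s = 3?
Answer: 0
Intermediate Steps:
s = 0 (s = 3 - 1*3 = 3 - 3 = 0)
t(N) = N/(-5 + N**2) (t(N) = N/((N**2 + 0*N) - 5) = N/((N**2 + 0) - 5) = N/(N**2 - 5) = N/(-5 + N**2))
j(T) = -9*T**2
h(m, D) = -29/11 (h(m, D) = -3 - (-4)/(-5 + (-4)**2) = -3 - (-4)/(-5 + 16) = -3 - (-4)/11 = -3 - 1*(-4/11) = -3 + 4/11 = -29/11)
h(-13, -13)*j(v(0, -6)) = -(-261)*0**2/11 = -(-261)*0/11 = -29/11*0 = 0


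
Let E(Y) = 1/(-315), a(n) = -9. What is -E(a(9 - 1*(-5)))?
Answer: 1/315 ≈ 0.0031746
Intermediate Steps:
E(Y) = -1/315
-E(a(9 - 1*(-5))) = -1*(-1/315) = 1/315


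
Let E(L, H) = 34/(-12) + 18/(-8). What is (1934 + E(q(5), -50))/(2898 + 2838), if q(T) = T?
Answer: 23147/68832 ≈ 0.33628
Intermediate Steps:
E(L, H) = -61/12 (E(L, H) = 34*(-1/12) + 18*(-1/8) = -17/6 - 9/4 = -61/12)
(1934 + E(q(5), -50))/(2898 + 2838) = (1934 - 61/12)/(2898 + 2838) = (23147/12)/5736 = (23147/12)*(1/5736) = 23147/68832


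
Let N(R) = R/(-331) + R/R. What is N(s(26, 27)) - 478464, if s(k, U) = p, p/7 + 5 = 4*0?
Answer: -158371218/331 ≈ -4.7846e+5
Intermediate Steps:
p = -35 (p = -35 + 7*(4*0) = -35 + 7*0 = -35 + 0 = -35)
s(k, U) = -35
N(R) = 1 - R/331 (N(R) = R*(-1/331) + 1 = -R/331 + 1 = 1 - R/331)
N(s(26, 27)) - 478464 = (1 - 1/331*(-35)) - 478464 = (1 + 35/331) - 478464 = 366/331 - 478464 = -158371218/331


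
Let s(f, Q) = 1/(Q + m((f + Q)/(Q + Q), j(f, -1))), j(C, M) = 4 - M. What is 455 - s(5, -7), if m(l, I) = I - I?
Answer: 3186/7 ≈ 455.14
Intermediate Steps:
m(l, I) = 0
s(f, Q) = 1/Q (s(f, Q) = 1/(Q + 0) = 1/Q)
455 - s(5, -7) = 455 - 1/(-7) = 455 - 1*(-⅐) = 455 + ⅐ = 3186/7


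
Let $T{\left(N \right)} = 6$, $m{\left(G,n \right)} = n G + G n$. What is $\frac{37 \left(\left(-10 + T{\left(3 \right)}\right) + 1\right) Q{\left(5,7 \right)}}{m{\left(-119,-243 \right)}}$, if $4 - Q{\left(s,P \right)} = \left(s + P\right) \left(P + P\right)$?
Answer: $\frac{3034}{9639} \approx 0.31476$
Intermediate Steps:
$m{\left(G,n \right)} = 2 G n$ ($m{\left(G,n \right)} = G n + G n = 2 G n$)
$Q{\left(s,P \right)} = 4 - 2 P \left(P + s\right)$ ($Q{\left(s,P \right)} = 4 - \left(s + P\right) \left(P + P\right) = 4 - \left(P + s\right) 2 P = 4 - 2 P \left(P + s\right)$)
$\frac{37 \left(\left(-10 + T{\left(3 \right)}\right) + 1\right) Q{\left(5,7 \right)}}{m{\left(-119,-243 \right)}} = \frac{37 \left(\left(-10 + 6\right) + 1\right) \left(4 - 2 \cdot 7^{2} - 14 \cdot 5\right)}{2 \left(-119\right) \left(-243\right)} = \frac{37 \left(-4 + 1\right) \left(4 - 98 - 70\right)}{57834} = 37 \left(-3\right) \left(4 - 98 - 70\right) \frac{1}{57834} = \left(-111\right) \left(-164\right) \frac{1}{57834} = 18204 \cdot \frac{1}{57834} = \frac{3034}{9639}$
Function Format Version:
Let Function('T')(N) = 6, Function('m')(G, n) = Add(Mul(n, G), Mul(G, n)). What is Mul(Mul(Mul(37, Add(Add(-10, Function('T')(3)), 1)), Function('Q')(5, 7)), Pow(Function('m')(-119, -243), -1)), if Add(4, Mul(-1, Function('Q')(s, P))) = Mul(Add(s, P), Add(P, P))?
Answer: Rational(3034, 9639) ≈ 0.31476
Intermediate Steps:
Function('m')(G, n) = Mul(2, G, n) (Function('m')(G, n) = Add(Mul(G, n), Mul(G, n)) = Mul(2, G, n))
Function('Q')(s, P) = Add(4, Mul(-2, P, Add(P, s))) (Function('Q')(s, P) = Add(4, Mul(-1, Mul(Add(s, P), Add(P, P)))) = Add(4, Mul(-1, Mul(Add(P, s), Mul(2, P)))) = Add(4, Mul(-1, Mul(2, P, Add(P, s)))) = Add(4, Mul(-2, P, Add(P, s))))
Mul(Mul(Mul(37, Add(Add(-10, Function('T')(3)), 1)), Function('Q')(5, 7)), Pow(Function('m')(-119, -243), -1)) = Mul(Mul(Mul(37, Add(Add(-10, 6), 1)), Add(4, Mul(-2, Pow(7, 2)), Mul(-2, 7, 5))), Pow(Mul(2, -119, -243), -1)) = Mul(Mul(Mul(37, Add(-4, 1)), Add(4, Mul(-2, 49), -70)), Pow(57834, -1)) = Mul(Mul(Mul(37, -3), Add(4, -98, -70)), Rational(1, 57834)) = Mul(Mul(-111, -164), Rational(1, 57834)) = Mul(18204, Rational(1, 57834)) = Rational(3034, 9639)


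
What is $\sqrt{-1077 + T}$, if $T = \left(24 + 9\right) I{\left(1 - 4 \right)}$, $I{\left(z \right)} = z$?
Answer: $14 i \sqrt{6} \approx 34.293 i$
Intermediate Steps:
$T = -99$ ($T = \left(24 + 9\right) \left(1 - 4\right) = 33 \left(-3\right) = -99$)
$\sqrt{-1077 + T} = \sqrt{-1077 - 99} = \sqrt{-1176} = 14 i \sqrt{6}$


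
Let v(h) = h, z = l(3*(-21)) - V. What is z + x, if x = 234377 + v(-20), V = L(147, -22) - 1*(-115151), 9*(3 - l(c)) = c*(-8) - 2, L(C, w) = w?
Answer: 1072577/9 ≈ 1.1918e+5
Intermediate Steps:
l(c) = 29/9 + 8*c/9 (l(c) = 3 - (c*(-8) - 2)/9 = 3 - (-8*c - 2)/9 = 3 - (-2 - 8*c)/9 = 3 + (2/9 + 8*c/9) = 29/9 + 8*c/9)
V = 115129 (V = -22 - 1*(-115151) = -22 + 115151 = 115129)
z = -1036636/9 (z = (29/9 + 8*(3*(-21))/9) - 1*115129 = (29/9 + (8/9)*(-63)) - 115129 = (29/9 - 56) - 115129 = -475/9 - 115129 = -1036636/9 ≈ -1.1518e+5)
x = 234357 (x = 234377 - 20 = 234357)
z + x = -1036636/9 + 234357 = 1072577/9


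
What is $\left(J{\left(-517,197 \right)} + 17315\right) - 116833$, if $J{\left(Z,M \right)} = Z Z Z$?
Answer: $-138287931$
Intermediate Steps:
$J{\left(Z,M \right)} = Z^{3}$ ($J{\left(Z,M \right)} = Z^{2} Z = Z^{3}$)
$\left(J{\left(-517,197 \right)} + 17315\right) - 116833 = \left(\left(-517\right)^{3} + 17315\right) - 116833 = \left(-138188413 + 17315\right) - 116833 = -138171098 - 116833 = -138287931$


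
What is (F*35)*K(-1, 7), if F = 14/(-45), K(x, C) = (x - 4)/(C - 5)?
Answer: 245/9 ≈ 27.222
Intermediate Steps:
K(x, C) = (-4 + x)/(-5 + C)
F = -14/45 (F = 14*(-1/45) = -14/45 ≈ -0.31111)
(F*35)*K(-1, 7) = (-14/45*35)*((-4 - 1)/(-5 + 7)) = -98*(-5)/(9*2) = -49*(-5)/9 = -98/9*(-5/2) = 245/9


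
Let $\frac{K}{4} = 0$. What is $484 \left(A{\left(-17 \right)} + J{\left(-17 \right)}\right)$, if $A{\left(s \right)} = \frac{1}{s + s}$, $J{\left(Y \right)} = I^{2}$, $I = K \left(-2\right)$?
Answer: $- \frac{242}{17} \approx -14.235$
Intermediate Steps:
$K = 0$ ($K = 4 \cdot 0 = 0$)
$I = 0$ ($I = 0 \left(-2\right) = 0$)
$J{\left(Y \right)} = 0$ ($J{\left(Y \right)} = 0^{2} = 0$)
$A{\left(s \right)} = \frac{1}{2 s}$
$484 \left(A{\left(-17 \right)} + J{\left(-17 \right)}\right) = 484 \left(\frac{1}{2 \left(-17\right)} + 0\right) = 484 \left(\frac{1}{2} \left(- \frac{1}{17}\right) + 0\right) = 484 \left(- \frac{1}{34} + 0\right) = 484 \left(- \frac{1}{34}\right) = - \frac{242}{17}$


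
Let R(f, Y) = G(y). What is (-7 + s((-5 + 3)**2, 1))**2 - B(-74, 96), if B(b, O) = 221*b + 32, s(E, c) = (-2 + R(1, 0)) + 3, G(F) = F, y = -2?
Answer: 16386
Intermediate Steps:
R(f, Y) = -2
s(E, c) = -1 (s(E, c) = (-2 - 2) + 3 = -4 + 3 = -1)
B(b, O) = 32 + 221*b
(-7 + s((-5 + 3)**2, 1))**2 - B(-74, 96) = (-7 - 1)**2 - (32 + 221*(-74)) = (-8)**2 - (32 - 16354) = 64 - 1*(-16322) = 64 + 16322 = 16386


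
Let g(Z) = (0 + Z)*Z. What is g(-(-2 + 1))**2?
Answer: 1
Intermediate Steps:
g(Z) = Z**2 (g(Z) = Z*Z = Z**2)
g(-(-2 + 1))**2 = ((-(-2 + 1))**2)**2 = ((-1*(-1))**2)**2 = (1**2)**2 = 1**2 = 1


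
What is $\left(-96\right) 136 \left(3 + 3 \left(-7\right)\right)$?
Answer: $235008$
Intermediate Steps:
$\left(-96\right) 136 \left(3 + 3 \left(-7\right)\right) = - 13056 \left(3 - 21\right) = \left(-13056\right) \left(-18\right) = 235008$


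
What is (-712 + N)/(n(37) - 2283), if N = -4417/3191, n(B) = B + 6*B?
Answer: 2276409/6458584 ≈ 0.35246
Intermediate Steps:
n(B) = 7*B
N = -4417/3191 (N = -4417*1/3191 = -4417/3191 ≈ -1.3842)
(-712 + N)/(n(37) - 2283) = (-712 - 4417/3191)/(7*37 - 2283) = -2276409/(3191*(259 - 2283)) = -2276409/3191/(-2024) = -2276409/3191*(-1/2024) = 2276409/6458584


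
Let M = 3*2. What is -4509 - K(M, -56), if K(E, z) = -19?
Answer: -4490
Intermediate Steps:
M = 6
-4509 - K(M, -56) = -4509 - 1*(-19) = -4509 + 19 = -4490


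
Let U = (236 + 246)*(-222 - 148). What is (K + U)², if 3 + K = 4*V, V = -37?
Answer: 31859037081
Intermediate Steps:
U = -178340 (U = 482*(-370) = -178340)
K = -151 (K = -3 + 4*(-37) = -3 - 148 = -151)
(K + U)² = (-151 - 178340)² = (-178491)² = 31859037081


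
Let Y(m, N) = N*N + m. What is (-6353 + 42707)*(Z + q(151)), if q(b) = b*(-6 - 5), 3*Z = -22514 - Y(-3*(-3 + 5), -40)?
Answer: -352524738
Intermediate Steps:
Y(m, N) = m + N² (Y(m, N) = N² + m = m + N²)
Z = -8036 (Z = (-22514 - (-3*(-3 + 5) + (-40)²))/3 = (-22514 - (-3*2 + 1600))/3 = (-22514 - (-6 + 1600))/3 = (-22514 - 1*1594)/3 = (-22514 - 1594)/3 = (⅓)*(-24108) = -8036)
q(b) = -11*b (q(b) = b*(-11) = -11*b)
(-6353 + 42707)*(Z + q(151)) = (-6353 + 42707)*(-8036 - 11*151) = 36354*(-8036 - 1661) = 36354*(-9697) = -352524738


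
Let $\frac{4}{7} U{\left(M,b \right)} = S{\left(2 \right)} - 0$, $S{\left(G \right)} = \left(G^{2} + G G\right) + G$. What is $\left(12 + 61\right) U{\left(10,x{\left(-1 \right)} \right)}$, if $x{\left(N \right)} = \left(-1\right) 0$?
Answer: $\frac{2555}{2} \approx 1277.5$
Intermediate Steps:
$S{\left(G \right)} = G + 2 G^{2}$ ($S{\left(G \right)} = \left(G^{2} + G^{2}\right) + G = 2 G^{2} + G = G + 2 G^{2}$)
$x{\left(N \right)} = 0$
$U{\left(M,b \right)} = \frac{35}{2}$ ($U{\left(M,b \right)} = \frac{7 \left(2 \left(1 + 2 \cdot 2\right) - 0\right)}{4} = \frac{7 \left(2 \left(1 + 4\right) + 0\right)}{4} = \frac{7 \left(2 \cdot 5 + 0\right)}{4} = \frac{7 \left(10 + 0\right)}{4} = \frac{7}{4} \cdot 10 = \frac{35}{2}$)
$\left(12 + 61\right) U{\left(10,x{\left(-1 \right)} \right)} = \left(12 + 61\right) \frac{35}{2} = 73 \cdot \frac{35}{2} = \frac{2555}{2}$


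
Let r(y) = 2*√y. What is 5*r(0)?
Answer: 0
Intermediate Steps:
5*r(0) = 5*(2*√0) = 5*(2*0) = 5*0 = 0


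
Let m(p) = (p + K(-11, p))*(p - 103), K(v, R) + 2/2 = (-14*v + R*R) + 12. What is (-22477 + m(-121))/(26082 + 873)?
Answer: -3311917/26955 ≈ -122.87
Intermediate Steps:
K(v, R) = 11 + R² - 14*v (K(v, R) = -1 + ((-14*v + R*R) + 12) = -1 + ((-14*v + R²) + 12) = -1 + ((R² - 14*v) + 12) = -1 + (12 + R² - 14*v) = 11 + R² - 14*v)
m(p) = (-103 + p)*(165 + p + p²) (m(p) = (p + (11 + p² - 14*(-11)))*(p - 103) = (p + (11 + p² + 154))*(-103 + p) = (p + (165 + p²))*(-103 + p) = (165 + p + p²)*(-103 + p) = (-103 + p)*(165 + p + p²))
(-22477 + m(-121))/(26082 + 873) = (-22477 + (-16995 + (-121)³ - 102*(-121)² + 62*(-121)))/(26082 + 873) = (-22477 + (-16995 - 1771561 - 102*14641 - 7502))/26955 = (-22477 + (-16995 - 1771561 - 1493382 - 7502))*(1/26955) = (-22477 - 3289440)*(1/26955) = -3311917*1/26955 = -3311917/26955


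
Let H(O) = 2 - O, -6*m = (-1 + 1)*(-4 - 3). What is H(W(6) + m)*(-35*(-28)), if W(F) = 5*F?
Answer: -27440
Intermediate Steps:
m = 0 (m = -(-1 + 1)*(-4 - 3)/6 = -0*(-7) = -⅙*0 = 0)
H(W(6) + m)*(-35*(-28)) = (2 - (5*6 + 0))*(-35*(-28)) = (2 - (30 + 0))*980 = (2 - 1*30)*980 = (2 - 30)*980 = -28*980 = -27440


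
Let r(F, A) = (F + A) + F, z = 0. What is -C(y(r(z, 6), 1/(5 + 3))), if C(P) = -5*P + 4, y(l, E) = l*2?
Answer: 56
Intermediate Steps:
r(F, A) = A + 2*F (r(F, A) = (A + F) + F = A + 2*F)
y(l, E) = 2*l
C(P) = 4 - 5*P
-C(y(r(z, 6), 1/(5 + 3))) = -(4 - 10*(6 + 2*0)) = -(4 - 10*(6 + 0)) = -(4 - 10*6) = -(4 - 5*12) = -(4 - 60) = -1*(-56) = 56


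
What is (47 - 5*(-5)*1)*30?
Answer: 2160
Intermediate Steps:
(47 - 5*(-5)*1)*30 = (47 + 25*1)*30 = (47 + 25)*30 = 72*30 = 2160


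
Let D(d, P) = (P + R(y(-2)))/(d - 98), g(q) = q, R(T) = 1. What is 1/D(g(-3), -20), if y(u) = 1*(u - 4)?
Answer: 101/19 ≈ 5.3158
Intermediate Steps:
y(u) = -4 + u (y(u) = 1*(-4 + u) = -4 + u)
D(d, P) = (1 + P)/(-98 + d) (D(d, P) = (P + 1)/(d - 98) = (1 + P)/(-98 + d))
1/D(g(-3), -20) = 1/((1 - 20)/(-98 - 3)) = 1/(-19/(-101)) = 1/(-1/101*(-19)) = 1/(19/101) = 101/19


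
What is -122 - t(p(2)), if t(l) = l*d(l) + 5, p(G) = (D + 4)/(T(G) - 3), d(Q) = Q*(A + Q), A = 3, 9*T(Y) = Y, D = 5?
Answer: -1945009/15625 ≈ -124.48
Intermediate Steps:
T(Y) = Y/9
d(Q) = Q*(3 + Q)
p(G) = 9/(-3 + G/9) (p(G) = (5 + 4)/(G/9 - 3) = 9/(-3 + G/9))
t(l) = 5 + l**2*(3 + l) (t(l) = l*(l*(3 + l)) + 5 = l**2*(3 + l) + 5 = 5 + l**2*(3 + l))
-122 - t(p(2)) = -122 - (5 + (81/(-27 + 2))**2*(3 + 81/(-27 + 2))) = -122 - (5 + (81/(-25))**2*(3 + 81/(-25))) = -122 - (5 + (81*(-1/25))**2*(3 + 81*(-1/25))) = -122 - (5 + (-81/25)**2*(3 - 81/25)) = -122 - (5 + (6561/625)*(-6/25)) = -122 - (5 - 39366/15625) = -122 - 1*38759/15625 = -122 - 38759/15625 = -1945009/15625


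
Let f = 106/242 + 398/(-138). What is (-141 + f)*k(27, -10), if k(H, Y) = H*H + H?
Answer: -301803012/2783 ≈ -1.0845e+5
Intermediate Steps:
k(H, Y) = H + H**2 (k(H, Y) = H**2 + H = H + H**2)
f = -20422/8349 (f = 106*(1/242) + 398*(-1/138) = 53/121 - 199/69 = -20422/8349 ≈ -2.4460)
(-141 + f)*k(27, -10) = (-141 - 20422/8349)*(27*(1 + 27)) = -10778679*28/2783 = -1197631/8349*756 = -301803012/2783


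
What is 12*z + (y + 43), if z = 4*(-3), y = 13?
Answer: -88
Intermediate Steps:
z = -12
12*z + (y + 43) = 12*(-12) + (13 + 43) = -144 + 56 = -88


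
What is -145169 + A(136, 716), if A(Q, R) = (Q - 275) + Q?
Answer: -145172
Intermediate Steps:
A(Q, R) = -275 + 2*Q (A(Q, R) = (-275 + Q) + Q = -275 + 2*Q)
-145169 + A(136, 716) = -145169 + (-275 + 2*136) = -145169 + (-275 + 272) = -145169 - 3 = -145172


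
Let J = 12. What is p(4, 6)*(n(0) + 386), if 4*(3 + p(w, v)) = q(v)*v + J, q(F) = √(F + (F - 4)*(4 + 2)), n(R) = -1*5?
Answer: 3429*√2/2 ≈ 2424.7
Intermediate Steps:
n(R) = -5
q(F) = √(-24 + 7*F) (q(F) = √(F + (-4 + F)*6) = √(F + (-24 + 6*F)) = √(-24 + 7*F))
p(w, v) = v*√(-24 + 7*v)/4 (p(w, v) = -3 + (√(-24 + 7*v)*v + 12)/4 = -3 + (v*√(-24 + 7*v) + 12)/4 = -3 + (12 + v*√(-24 + 7*v))/4 = -3 + (3 + v*√(-24 + 7*v)/4) = v*√(-24 + 7*v)/4)
p(4, 6)*(n(0) + 386) = ((¼)*6*√(-24 + 7*6))*(-5 + 386) = ((¼)*6*√(-24 + 42))*381 = ((¼)*6*√18)*381 = ((¼)*6*(3*√2))*381 = (9*√2/2)*381 = 3429*√2/2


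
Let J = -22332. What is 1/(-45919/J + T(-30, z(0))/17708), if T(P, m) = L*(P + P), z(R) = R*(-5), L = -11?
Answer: 98863764/206968193 ≈ 0.47768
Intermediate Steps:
z(R) = -5*R
T(P, m) = -22*P (T(P, m) = -11*(P + P) = -22*P)
1/(-45919/J + T(-30, z(0))/17708) = 1/(-45919/(-22332) - 22*(-30)/17708) = 1/(-45919*(-1/22332) + 660*(1/17708)) = 1/(45919/22332 + 165/4427) = 1/(206968193/98863764) = 98863764/206968193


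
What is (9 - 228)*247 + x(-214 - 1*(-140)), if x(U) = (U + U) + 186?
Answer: -54055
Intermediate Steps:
x(U) = 186 + 2*U (x(U) = 2*U + 186 = 186 + 2*U)
(9 - 228)*247 + x(-214 - 1*(-140)) = (9 - 228)*247 + (186 + 2*(-214 - 1*(-140))) = -219*247 + (186 + 2*(-214 + 140)) = -54093 + (186 + 2*(-74)) = -54093 + (186 - 148) = -54093 + 38 = -54055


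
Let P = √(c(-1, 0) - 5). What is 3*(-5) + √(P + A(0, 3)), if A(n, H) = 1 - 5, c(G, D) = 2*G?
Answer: -15 + √(-4 + I*√7) ≈ -14.369 + 2.0971*I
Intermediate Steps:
A(n, H) = -4
P = I*√7 (P = √(2*(-1) - 5) = √(-2 - 5) = √(-7) = I*√7 ≈ 2.6458*I)
3*(-5) + √(P + A(0, 3)) = 3*(-5) + √(I*√7 - 4) = -15 + √(-4 + I*√7)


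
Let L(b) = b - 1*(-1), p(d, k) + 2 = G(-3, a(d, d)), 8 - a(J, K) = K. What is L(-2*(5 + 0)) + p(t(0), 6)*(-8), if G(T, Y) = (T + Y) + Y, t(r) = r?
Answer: -97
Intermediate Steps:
a(J, K) = 8 - K
G(T, Y) = T + 2*Y
p(d, k) = 11 - 2*d (p(d, k) = -2 + (-3 + 2*(8 - d)) = -2 + (-3 + (16 - 2*d)) = -2 + (13 - 2*d) = 11 - 2*d)
L(b) = 1 + b (L(b) = b + 1 = 1 + b)
L(-2*(5 + 0)) + p(t(0), 6)*(-8) = (1 - 2*(5 + 0)) + (11 - 2*0)*(-8) = (1 - 2*5) + (11 + 0)*(-8) = (1 - 10) + 11*(-8) = -9 - 88 = -97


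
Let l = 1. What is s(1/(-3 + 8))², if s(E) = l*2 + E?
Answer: 121/25 ≈ 4.8400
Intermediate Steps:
s(E) = 2 + E (s(E) = 1*2 + E = 2 + E)
s(1/(-3 + 8))² = (2 + 1/(-3 + 8))² = (2 + 1/5)² = (2 + ⅕)² = (11/5)² = 121/25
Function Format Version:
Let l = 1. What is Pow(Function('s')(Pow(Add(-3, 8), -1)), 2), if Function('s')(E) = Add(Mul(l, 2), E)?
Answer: Rational(121, 25) ≈ 4.8400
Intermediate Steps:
Function('s')(E) = Add(2, E) (Function('s')(E) = Add(Mul(1, 2), E) = Add(2, E))
Pow(Function('s')(Pow(Add(-3, 8), -1)), 2) = Pow(Add(2, Pow(Add(-3, 8), -1)), 2) = Pow(Add(2, Pow(5, -1)), 2) = Pow(Add(2, Rational(1, 5)), 2) = Pow(Rational(11, 5), 2) = Rational(121, 25)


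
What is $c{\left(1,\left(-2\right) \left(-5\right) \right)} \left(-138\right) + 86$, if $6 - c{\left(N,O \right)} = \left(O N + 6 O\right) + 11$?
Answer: $10436$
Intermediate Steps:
$c{\left(N,O \right)} = -5 - 6 O - N O$ ($c{\left(N,O \right)} = 6 - \left(\left(O N + 6 O\right) + 11\right) = 6 - \left(\left(N O + 6 O\right) + 11\right) = 6 - \left(\left(6 O + N O\right) + 11\right) = 6 - \left(11 + 6 O + N O\right) = -5 - 6 O - N O$)
$c{\left(1,\left(-2\right) \left(-5\right) \right)} \left(-138\right) + 86 = \left(-5 - 6 \left(\left(-2\right) \left(-5\right)\right) - 1 \left(\left(-2\right) \left(-5\right)\right)\right) \left(-138\right) + 86 = \left(-5 - 60 - 1 \cdot 10\right) \left(-138\right) + 86 = \left(-5 - 60 - 10\right) \left(-138\right) + 86 = \left(-75\right) \left(-138\right) + 86 = 10350 + 86 = 10436$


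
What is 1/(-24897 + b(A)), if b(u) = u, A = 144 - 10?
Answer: -1/24763 ≈ -4.0383e-5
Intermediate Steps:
A = 134
1/(-24897 + b(A)) = 1/(-24897 + 134) = 1/(-24763) = -1/24763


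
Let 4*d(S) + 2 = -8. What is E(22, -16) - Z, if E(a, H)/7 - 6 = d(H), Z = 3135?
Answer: -6221/2 ≈ -3110.5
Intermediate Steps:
d(S) = -5/2 (d(S) = -½ + (¼)*(-8) = -½ - 2 = -5/2)
E(a, H) = 49/2 (E(a, H) = 42 + 7*(-5/2) = 42 - 35/2 = 49/2)
E(22, -16) - Z = 49/2 - 1*3135 = 49/2 - 3135 = -6221/2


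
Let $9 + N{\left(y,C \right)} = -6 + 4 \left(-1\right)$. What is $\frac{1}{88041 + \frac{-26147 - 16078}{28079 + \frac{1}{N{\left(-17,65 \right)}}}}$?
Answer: $\frac{21340}{1878762849} \approx 1.1359 \cdot 10^{-5}$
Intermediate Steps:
$N{\left(y,C \right)} = -19$ ($N{\left(y,C \right)} = -9 + \left(-6 + 4 \left(-1\right)\right) = -9 - 10 = -19$)
$\frac{1}{88041 + \frac{-26147 - 16078}{28079 + \frac{1}{N{\left(-17,65 \right)}}}} = \frac{1}{88041 + \frac{-26147 - 16078}{28079 + \frac{1}{-19}}} = \frac{1}{88041 - \frac{42225}{28079 - \frac{1}{19}}} = \frac{1}{88041 - \frac{42225}{\frac{533500}{19}}} = \frac{1}{88041 - \frac{32091}{21340}} = \frac{1}{\frac{1878762849}{21340}} = \frac{21340}{1878762849}$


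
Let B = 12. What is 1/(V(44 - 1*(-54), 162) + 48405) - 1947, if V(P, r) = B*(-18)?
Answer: -93823982/48189 ≈ -1947.0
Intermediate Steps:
V(P, r) = -216 (V(P, r) = 12*(-18) = -216)
1/(V(44 - 1*(-54), 162) + 48405) - 1947 = 1/(-216 + 48405) - 1947 = 1/48189 - 1947 = -93823982/48189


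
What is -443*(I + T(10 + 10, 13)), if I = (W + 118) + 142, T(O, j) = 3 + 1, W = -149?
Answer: -50945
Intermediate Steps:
T(O, j) = 4
I = 111 (I = (-149 + 118) + 142 = -31 + 142 = 111)
-443*(I + T(10 + 10, 13)) = -443*(111 + 4) = -443*115 = -50945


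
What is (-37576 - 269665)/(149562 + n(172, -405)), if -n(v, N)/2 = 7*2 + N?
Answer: -307241/150344 ≈ -2.0436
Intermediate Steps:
n(v, N) = -28 - 2*N (n(v, N) = -2*(7*2 + N) = -2*(14 + N) = -28 - 2*N)
(-37576 - 269665)/(149562 + n(172, -405)) = (-37576 - 269665)/(149562 + (-28 - 2*(-405))) = -307241/(149562 + (-28 + 810)) = -307241/(149562 + 782) = -307241/150344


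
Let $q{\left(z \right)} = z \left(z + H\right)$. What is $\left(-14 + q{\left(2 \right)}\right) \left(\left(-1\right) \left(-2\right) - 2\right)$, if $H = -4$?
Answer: $0$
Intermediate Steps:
$q{\left(z \right)} = z \left(-4 + z\right)$ ($q{\left(z \right)} = z \left(z - 4\right) = z \left(-4 + z\right)$)
$\left(-14 + q{\left(2 \right)}\right) \left(\left(-1\right) \left(-2\right) - 2\right) = \left(-14 + 2 \left(-4 + 2\right)\right) \left(\left(-1\right) \left(-2\right) - 2\right) = \left(-14 + 2 \left(-2\right)\right) \left(2 - 2\right) = \left(-14 - 4\right) 0 = \left(-18\right) 0 = 0$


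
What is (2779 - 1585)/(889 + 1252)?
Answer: 1194/2141 ≈ 0.55768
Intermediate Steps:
(2779 - 1585)/(889 + 1252) = 1194/2141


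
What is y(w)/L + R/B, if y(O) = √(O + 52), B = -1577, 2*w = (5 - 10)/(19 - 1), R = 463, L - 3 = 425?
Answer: -463/1577 + √1867/2568 ≈ -0.27677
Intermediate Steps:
L = 428 (L = 3 + 425 = 428)
w = -5/36 (w = ((5 - 10)/(19 - 1))/2 = (-5/18)/2 = (-5*1/18)/2 = (½)*(-5/18) = -5/36 ≈ -0.13889)
y(O) = √(52 + O)
y(w)/L + R/B = √(52 - 5/36)/428 + 463/(-1577) = √(1867/36)*(1/428) + 463*(-1/1577) = (√1867/6)*(1/428) - 463/1577 = √1867/2568 - 463/1577 = -463/1577 + √1867/2568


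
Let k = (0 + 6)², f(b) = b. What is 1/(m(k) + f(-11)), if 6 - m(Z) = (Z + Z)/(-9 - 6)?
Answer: -5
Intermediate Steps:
k = 36 (k = 6² = 36)
m(Z) = 6 + 2*Z/15 (m(Z) = 6 - (Z + Z)/(-9 - 6) = 6 - 2*Z/(-15) = 6 - 2*Z*(-1)/15 = 6 - (-2)*Z/15 = 6 + 2*Z/15)
1/(m(k) + f(-11)) = 1/((6 + (2/15)*36) - 11) = 1/((6 + 24/5) - 11) = 1/(54/5 - 11) = 1/(-⅕) = -5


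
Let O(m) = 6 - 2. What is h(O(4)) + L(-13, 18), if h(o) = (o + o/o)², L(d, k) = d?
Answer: 12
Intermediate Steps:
O(m) = 4
h(o) = (1 + o)² (h(o) = (o + 1)² = (1 + o)²)
h(O(4)) + L(-13, 18) = (1 + 4)² - 13 = 5² - 13 = 25 - 13 = 12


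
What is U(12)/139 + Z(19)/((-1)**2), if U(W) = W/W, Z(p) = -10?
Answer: -1389/139 ≈ -9.9928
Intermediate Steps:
U(W) = 1
U(12)/139 + Z(19)/((-1)**2) = 1/139 - 10/((-1)**2) = 1*(1/139) - 10/1 = 1/139 - 10*1 = 1/139 - 10 = -1389/139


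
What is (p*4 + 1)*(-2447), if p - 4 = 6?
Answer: -100327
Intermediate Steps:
p = 10 (p = 4 + 6 = 10)
(p*4 + 1)*(-2447) = (10*4 + 1)*(-2447) = (40 + 1)*(-2447) = 41*(-2447) = -100327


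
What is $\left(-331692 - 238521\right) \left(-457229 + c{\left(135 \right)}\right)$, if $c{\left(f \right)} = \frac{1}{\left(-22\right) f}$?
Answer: $\frac{28678971196589}{110} \approx 2.6072 \cdot 10^{11}$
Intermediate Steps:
$c{\left(f \right)} = - \frac{1}{22 f}$
$\left(-331692 - 238521\right) \left(-457229 + c{\left(135 \right)}\right) = \left(-331692 - 238521\right) \left(-457229 - \frac{1}{22 \cdot 135}\right) = - 570213 \left(-457229 - \frac{1}{2970}\right) = \left(-570213\right) \left(- \frac{1357970131}{2970}\right) = \frac{28678971196589}{110}$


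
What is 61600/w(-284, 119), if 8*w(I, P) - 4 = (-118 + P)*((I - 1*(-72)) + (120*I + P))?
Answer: -492800/34169 ≈ -14.422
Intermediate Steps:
w(I, P) = 1/2 + (-118 + P)*(72 + P + 121*I)/8 (w(I, P) = 1/2 + ((-118 + P)*((I - 1*(-72)) + (120*I + P)))/8 = 1/2 + ((-118 + P)*((I + 72) + (P + 120*I)))/8 = 1/2 + ((-118 + P)*((72 + I) + (P + 120*I)))/8 = 1/2 + ((-118 + P)*(72 + P + 121*I))/8 = 1/2 + (-118 + P)*(72 + P + 121*I)/8)
61600/w(-284, 119) = 61600/(-2123/2 - 7139/4*(-284) - 23/4*119 + (1/8)*119**2 + (121/8)*(-284)*119) = 61600/(-2123/2 + 506869 - 2737/4 + (1/8)*14161 - 1022329/2) = 61600/(-2123/2 + 506869 - 2737/4 + 14161/8 - 1022329/2) = 61600/(-34169/8) = 61600*(-8/34169) = -492800/34169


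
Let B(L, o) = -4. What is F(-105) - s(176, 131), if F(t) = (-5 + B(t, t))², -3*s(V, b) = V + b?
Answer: 550/3 ≈ 183.33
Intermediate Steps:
s(V, b) = -V/3 - b/3 (s(V, b) = -(V + b)/3 = -V/3 - b/3)
F(t) = 81 (F(t) = (-5 - 4)² = (-9)² = 81)
F(-105) - s(176, 131) = 81 - (-⅓*176 - ⅓*131) = 81 - (-176/3 - 131/3) = 81 - 1*(-307/3) = 81 + 307/3 = 550/3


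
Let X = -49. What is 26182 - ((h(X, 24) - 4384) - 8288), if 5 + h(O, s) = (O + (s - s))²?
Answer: 36458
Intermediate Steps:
h(O, s) = -5 + O² (h(O, s) = -5 + (O + (s - s))² = -5 + (O + 0)² = -5 + O²)
26182 - ((h(X, 24) - 4384) - 8288) = 26182 - (((-5 + (-49)²) - 4384) - 8288) = 26182 - (((-5 + 2401) - 4384) - 8288) = 26182 - ((2396 - 4384) - 8288) = 26182 - (-1988 - 8288) = 26182 - 1*(-10276) = 26182 + 10276 = 36458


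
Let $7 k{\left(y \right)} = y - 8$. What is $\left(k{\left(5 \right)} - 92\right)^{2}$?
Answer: $\frac{418609}{49} \approx 8543.0$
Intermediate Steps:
$k{\left(y \right)} = - \frac{8}{7} + \frac{y}{7}$ ($k{\left(y \right)} = \frac{y - 8}{7} = \frac{-8 + y}{7} = - \frac{8}{7} + \frac{y}{7}$)
$\left(k{\left(5 \right)} - 92\right)^{2} = \left(\left(- \frac{8}{7} + \frac{1}{7} \cdot 5\right) - 92\right)^{2} = \left(\left(- \frac{8}{7} + \frac{5}{7}\right) - 92\right)^{2} = \left(- \frac{3}{7} - 92\right)^{2} = \left(- \frac{647}{7}\right)^{2} = \frac{418609}{49}$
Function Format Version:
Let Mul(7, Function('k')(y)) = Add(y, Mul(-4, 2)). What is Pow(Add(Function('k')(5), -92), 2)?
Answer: Rational(418609, 49) ≈ 8543.0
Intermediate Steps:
Function('k')(y) = Add(Rational(-8, 7), Mul(Rational(1, 7), y)) (Function('k')(y) = Mul(Rational(1, 7), Add(y, Mul(-4, 2))) = Mul(Rational(1, 7), Add(y, -8)) = Mul(Rational(1, 7), Add(-8, y)) = Add(Rational(-8, 7), Mul(Rational(1, 7), y)))
Pow(Add(Function('k')(5), -92), 2) = Pow(Add(Add(Rational(-8, 7), Mul(Rational(1, 7), 5)), -92), 2) = Pow(Add(Add(Rational(-8, 7), Rational(5, 7)), -92), 2) = Pow(Add(Rational(-3, 7), -92), 2) = Pow(Rational(-647, 7), 2) = Rational(418609, 49)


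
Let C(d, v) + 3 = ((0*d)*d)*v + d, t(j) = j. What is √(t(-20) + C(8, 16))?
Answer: I*√15 ≈ 3.873*I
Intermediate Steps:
C(d, v) = -3 + d (C(d, v) = -3 + (((0*d)*d)*v + d) = -3 + ((0*d)*v + d) = -3 + (0*v + d) = -3 + (0 + d) = -3 + d)
√(t(-20) + C(8, 16)) = √(-20 + (-3 + 8)) = √(-20 + 5) = √(-15) = I*√15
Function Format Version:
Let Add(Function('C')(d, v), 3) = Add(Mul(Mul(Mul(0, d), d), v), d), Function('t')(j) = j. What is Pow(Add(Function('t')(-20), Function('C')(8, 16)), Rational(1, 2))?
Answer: Mul(I, Pow(15, Rational(1, 2))) ≈ Mul(3.8730, I)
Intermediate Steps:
Function('C')(d, v) = Add(-3, d) (Function('C')(d, v) = Add(-3, Add(Mul(Mul(Mul(0, d), d), v), d)) = Add(-3, Add(Mul(Mul(0, d), v), d)) = Add(-3, Add(Mul(0, v), d)) = Add(-3, Add(0, d)) = Add(-3, d))
Pow(Add(Function('t')(-20), Function('C')(8, 16)), Rational(1, 2)) = Pow(Add(-20, Add(-3, 8)), Rational(1, 2)) = Pow(Add(-20, 5), Rational(1, 2)) = Pow(-15, Rational(1, 2)) = Mul(I, Pow(15, Rational(1, 2)))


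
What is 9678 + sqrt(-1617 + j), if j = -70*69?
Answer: 9678 + I*sqrt(6447) ≈ 9678.0 + 80.293*I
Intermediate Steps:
j = -4830
9678 + sqrt(-1617 + j) = 9678 + sqrt(-1617 - 4830) = 9678 + sqrt(-6447) = 9678 + I*sqrt(6447)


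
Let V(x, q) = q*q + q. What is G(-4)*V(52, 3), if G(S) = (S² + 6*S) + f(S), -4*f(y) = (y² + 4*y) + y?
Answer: -84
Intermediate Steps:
V(x, q) = q + q² (V(x, q) = q² + q = q + q²)
f(y) = -5*y/4 - y²/4 (f(y) = -((y² + 4*y) + y)/4 = -(y² + 5*y)/4 = -5*y/4 - y²/4)
G(S) = S² + 6*S - S*(5 + S)/4 (G(S) = (S² + 6*S) - S*(5 + S)/4 = S² + 6*S - S*(5 + S)/4)
G(-4)*V(52, 3) = ((¼)*(-4)*(19 + 3*(-4)))*(3*(1 + 3)) = ((¼)*(-4)*(19 - 12))*(3*4) = ((¼)*(-4)*7)*12 = -7*12 = -84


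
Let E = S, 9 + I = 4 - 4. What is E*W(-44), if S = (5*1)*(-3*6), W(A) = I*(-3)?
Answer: -2430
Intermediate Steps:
I = -9 (I = -9 + (4 - 4) = -9 + 0 = -9)
W(A) = 27 (W(A) = -9*(-3) = 27)
S = -90 (S = 5*(-18) = -90)
E = -90
E*W(-44) = -90*27 = -2430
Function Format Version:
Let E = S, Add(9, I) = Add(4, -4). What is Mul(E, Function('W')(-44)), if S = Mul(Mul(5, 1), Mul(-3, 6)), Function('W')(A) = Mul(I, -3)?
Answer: -2430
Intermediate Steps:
I = -9 (I = Add(-9, Add(4, -4)) = Add(-9, 0) = -9)
Function('W')(A) = 27 (Function('W')(A) = Mul(-9, -3) = 27)
S = -90 (S = Mul(5, -18) = -90)
E = -90
Mul(E, Function('W')(-44)) = Mul(-90, 27) = -2430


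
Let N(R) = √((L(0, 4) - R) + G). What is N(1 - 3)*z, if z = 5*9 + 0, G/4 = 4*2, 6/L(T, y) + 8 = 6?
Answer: 45*√31 ≈ 250.55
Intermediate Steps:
L(T, y) = -3 (L(T, y) = 6/(-8 + 6) = 6/(-2) = 6*(-½) = -3)
G = 32 (G = 4*(4*2) = 4*8 = 32)
z = 45 (z = 45 + 0 = 45)
N(R) = √(29 - R) (N(R) = √((-3 - R) + 32) = √(29 - R))
N(1 - 3)*z = √(29 - (1 - 3))*45 = √(29 - 1*(-2))*45 = √(29 + 2)*45 = √31*45 = 45*√31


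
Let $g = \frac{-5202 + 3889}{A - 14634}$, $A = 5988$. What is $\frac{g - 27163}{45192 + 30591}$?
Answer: $- \frac{234849985}{655219818} \approx -0.35843$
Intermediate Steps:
$g = \frac{1313}{8646}$ ($g = \frac{-5202 + 3889}{5988 - 14634} = - \frac{1313}{-8646} = \left(-1313\right) \left(- \frac{1}{8646}\right) = \frac{1313}{8646} \approx 0.15186$)
$\frac{g - 27163}{45192 + 30591} = \frac{\frac{1313}{8646} - 27163}{45192 + 30591} = - \frac{234849985}{8646 \cdot 75783} = \left(- \frac{234849985}{8646}\right) \frac{1}{75783} = - \frac{234849985}{655219818}$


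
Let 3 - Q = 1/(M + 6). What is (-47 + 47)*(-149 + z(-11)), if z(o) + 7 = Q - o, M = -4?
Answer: 0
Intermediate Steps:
Q = 5/2 (Q = 3 - 1/(-4 + 6) = 3 - 1/2 = 3 - 1*½ = 3 - ½ = 5/2 ≈ 2.5000)
z(o) = -9/2 - o (z(o) = -7 + (5/2 - o) = -9/2 - o)
(-47 + 47)*(-149 + z(-11)) = (-47 + 47)*(-149 + (-9/2 - 1*(-11))) = 0*(-149 + (-9/2 + 11)) = 0*(-149 + 13/2) = 0*(-285/2) = 0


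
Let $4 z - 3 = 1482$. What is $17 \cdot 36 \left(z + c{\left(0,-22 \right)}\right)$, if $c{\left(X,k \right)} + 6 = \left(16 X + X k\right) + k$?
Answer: $210069$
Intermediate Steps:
$c{\left(X,k \right)} = -6 + k + 16 X + X k$ ($c{\left(X,k \right)} = -6 + \left(\left(16 X + X k\right) + k\right) = -6 + \left(k + 16 X + X k\right) = -6 + k + 16 X + X k$)
$z = \frac{1485}{4}$ ($z = \frac{3}{4} + \frac{1}{4} \cdot 1482 = \frac{3}{4} + \frac{741}{2} = \frac{1485}{4} \approx 371.25$)
$17 \cdot 36 \left(z + c{\left(0,-22 \right)}\right) = 17 \cdot 36 \left(\frac{1485}{4} + \left(-6 - 22 + 16 \cdot 0 + 0 \left(-22\right)\right)\right) = 612 \left(\frac{1485}{4} + \left(-6 - 22 + 0 + 0\right)\right) = 612 \left(\frac{1485}{4} - 28\right) = 612 \cdot \frac{1373}{4} = 210069$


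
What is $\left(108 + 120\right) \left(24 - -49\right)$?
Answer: $16644$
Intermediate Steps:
$\left(108 + 120\right) \left(24 - -49\right) = 228 \left(24 + 49\right) = 228 \cdot 73 = 16644$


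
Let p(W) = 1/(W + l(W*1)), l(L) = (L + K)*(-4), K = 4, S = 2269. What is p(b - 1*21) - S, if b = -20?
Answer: -242782/107 ≈ -2269.0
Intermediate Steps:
l(L) = -16 - 4*L (l(L) = (L + 4)*(-4) = (4 + L)*(-4) = -16 - 4*L)
p(W) = 1/(-16 - 3*W) (p(W) = 1/(W + (-16 - 4*W)) = 1/(-16 - 3*W))
p(b - 1*21) - S = -1/(16 + 3*(-20 - 1*21)) - 1*2269 = -1/(16 + 3*(-20 - 21)) - 2269 = -1/(16 + 3*(-41)) - 2269 = -1/(16 - 123) - 2269 = -1/(-107) - 2269 = -1*(-1/107) - 2269 = 1/107 - 2269 = -242782/107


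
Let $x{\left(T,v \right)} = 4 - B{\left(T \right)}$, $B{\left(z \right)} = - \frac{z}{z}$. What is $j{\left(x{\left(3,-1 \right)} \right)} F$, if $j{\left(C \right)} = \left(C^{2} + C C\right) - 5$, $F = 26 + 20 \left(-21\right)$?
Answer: $-17730$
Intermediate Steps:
$B{\left(z \right)} = -1$ ($B{\left(z \right)} = \left(-1\right) 1 = -1$)
$x{\left(T,v \right)} = 5$ ($x{\left(T,v \right)} = 4 - -1 = 4 + 1 = 5$)
$F = -394$ ($F = 26 - 420 = -394$)
$j{\left(C \right)} = -5 + 2 C^{2}$ ($j{\left(C \right)} = \left(C^{2} + C^{2}\right) - 5 = 2 C^{2} - 5 = -5 + 2 C^{2}$)
$j{\left(x{\left(3,-1 \right)} \right)} F = \left(-5 + 2 \cdot 5^{2}\right) \left(-394\right) = \left(-5 + 2 \cdot 25\right) \left(-394\right) = \left(-5 + 50\right) \left(-394\right) = 45 \left(-394\right) = -17730$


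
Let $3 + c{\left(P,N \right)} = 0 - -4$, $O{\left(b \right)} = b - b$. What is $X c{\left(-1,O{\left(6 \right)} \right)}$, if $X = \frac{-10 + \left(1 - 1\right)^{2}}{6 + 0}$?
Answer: $- \frac{5}{3} \approx -1.6667$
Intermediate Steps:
$O{\left(b \right)} = 0$
$c{\left(P,N \right)} = 1$ ($c{\left(P,N \right)} = -3 + \left(0 - -4\right) = -3 + \left(0 + 4\right) = -3 + 4 = 1$)
$X = - \frac{5}{3}$ ($X = \frac{-10 + 0^{2}}{6} = \left(-10 + 0\right) \frac{1}{6} = \left(-10\right) \frac{1}{6} = - \frac{5}{3} \approx -1.6667$)
$X c{\left(-1,O{\left(6 \right)} \right)} = \left(- \frac{5}{3}\right) 1 = - \frac{5}{3}$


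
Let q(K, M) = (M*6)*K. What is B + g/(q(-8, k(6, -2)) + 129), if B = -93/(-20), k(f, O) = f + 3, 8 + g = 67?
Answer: 26999/6060 ≈ 4.4553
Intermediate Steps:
g = 59 (g = -8 + 67 = 59)
k(f, O) = 3 + f
q(K, M) = 6*K*M (q(K, M) = (6*M)*K = 6*K*M)
B = 93/20 (B = -93*(-1/20) = 93/20 ≈ 4.6500)
B + g/(q(-8, k(6, -2)) + 129) = 93/20 + 59/(6*(-8)*(3 + 6) + 129) = 93/20 + 59/(6*(-8)*9 + 129) = 93/20 + 59/(-432 + 129) = 93/20 + 59/(-303) = 93/20 - 1/303*59 = 93/20 - 59/303 = 26999/6060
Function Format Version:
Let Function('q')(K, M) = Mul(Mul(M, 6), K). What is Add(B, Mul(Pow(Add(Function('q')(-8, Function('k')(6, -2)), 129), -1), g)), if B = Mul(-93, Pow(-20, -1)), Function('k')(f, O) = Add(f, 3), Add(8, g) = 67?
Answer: Rational(26999, 6060) ≈ 4.4553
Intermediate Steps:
g = 59 (g = Add(-8, 67) = 59)
Function('k')(f, O) = Add(3, f)
Function('q')(K, M) = Mul(6, K, M) (Function('q')(K, M) = Mul(Mul(6, M), K) = Mul(6, K, M))
B = Rational(93, 20) (B = Mul(-93, Rational(-1, 20)) = Rational(93, 20) ≈ 4.6500)
Add(B, Mul(Pow(Add(Function('q')(-8, Function('k')(6, -2)), 129), -1), g)) = Add(Rational(93, 20), Mul(Pow(Add(Mul(6, -8, Add(3, 6)), 129), -1), 59)) = Add(Rational(93, 20), Mul(Pow(Add(Mul(6, -8, 9), 129), -1), 59)) = Add(Rational(93, 20), Mul(Pow(Add(-432, 129), -1), 59)) = Add(Rational(93, 20), Mul(Pow(-303, -1), 59)) = Add(Rational(93, 20), Mul(Rational(-1, 303), 59)) = Add(Rational(93, 20), Rational(-59, 303)) = Rational(26999, 6060)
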